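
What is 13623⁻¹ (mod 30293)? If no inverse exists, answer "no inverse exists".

gcd(30293, 13623) by repeated division:
30293 = 2×13623 + 3047
13623 = 4×3047 + 1435
3047 = 2×1435 + 177
1435 = 8×177 + 19
177 = 9×19 + 6
19 = 3×6 + 1
6 = 6×1 + 0
Since gcd(13623, 30293) = 1, back-substitute to write 1 as a combination:
1 = 19 − 3·6
1 = −3·177 + 28·19
1 = 28·1435 − 227·177
1 = −227·3047 + 482·1435
1 = 482·13623 − 2155·3047
1 = −2155·30293 + 4792·13623
So 13623·4792 ≡ 1 (mod 30293).

4792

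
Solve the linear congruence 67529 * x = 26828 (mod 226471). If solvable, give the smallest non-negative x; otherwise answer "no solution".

no solution

gcd(67529, 226471):
226471 = 3·67529 + 23884
67529 = 2·23884 + 19761
23884 = 1·19761 + 4123
19761 = 4·4123 + 3269
4123 = 1·3269 + 854
3269 = 3·854 + 707
854 = 1·707 + 147
707 = 4·147 + 119
147 = 1·119 + 28
119 = 4·28 + 7
28 = 4·7 + 0
gcd = 7, but 7 ∤ 26828, so the congruence has no solution.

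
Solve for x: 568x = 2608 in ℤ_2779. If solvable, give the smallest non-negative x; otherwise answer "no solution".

First find gcd(568, 2779):
2779 = 4·568 + 507
568 = 1·507 + 61
507 = 8·61 + 19
61 = 3·19 + 4
19 = 4·4 + 3
4 = 1·3 + 1
3 = 3·1 + 0
gcd = 1, so a unique solution mod 2779 exists.
Back-substitute for the Bézout coefficients:
1 = 4 − 3
1 = −19 + 5·4
1 = 5·61 − 16·19
1 = −16·507 + 133·61
1 = 133·568 − 149·507
1 = −149·2779 + 729·568
So 568·(729) ≡ 1 (mod 2779), giving 568⁻¹ ≡ 729.
x ≡ 568⁻¹·2608 ≡ 729·2608 ≡ 396 (mod 2779).

396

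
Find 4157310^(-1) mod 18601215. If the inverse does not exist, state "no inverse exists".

Compute gcd(4157310, 18601215):
18601215 = 4×4157310 + 1971975
4157310 = 2×1971975 + 213360
1971975 = 9×213360 + 51735
213360 = 4×51735 + 6420
51735 = 8×6420 + 375
6420 = 17×375 + 45
375 = 8×45 + 15
45 = 3×15 + 0
gcd(4157310, 18601215) = 15 ≠ 1, so 4157310 has no multiplicative inverse modulo 18601215.

no inverse exists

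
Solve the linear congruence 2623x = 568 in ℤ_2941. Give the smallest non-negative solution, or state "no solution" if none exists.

1256

First find gcd(2623, 2941):
2941 = 1·2623 + 318
2623 = 8·318 + 79
318 = 4·79 + 2
79 = 39·2 + 1
2 = 2·1 + 0
gcd = 1, so a unique solution mod 2941 exists.
Back-substitute for the Bézout coefficients:
1 = 79 − 39·2
1 = −39·318 + 157·79
1 = 157·2623 − 1295·318
1 = −1295·2941 + 1452·2623
So 2623·(1452) ≡ 1 (mod 2941), giving 2623⁻¹ ≡ 1452.
x ≡ 2623⁻¹·568 ≡ 1452·568 ≡ 1256 (mod 2941).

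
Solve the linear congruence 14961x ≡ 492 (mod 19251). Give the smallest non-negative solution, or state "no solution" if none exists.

First find gcd(14961, 19251):
19251 = 1·14961 + 4290
14961 = 3·4290 + 2091
4290 = 2·2091 + 108
2091 = 19·108 + 39
108 = 2·39 + 30
39 = 1·30 + 9
30 = 3·9 + 3
9 = 3·3 + 0
gcd = 3 and 3 | 492, so solutions exist. Divide through by 3: 4987x ≡ 164 (mod 6417).
Now find 4987⁻¹ mod 6417:
6417 = 1·4987 + 1430
4987 = 3·1430 + 697
1430 = 2·697 + 36
697 = 19·36 + 13
36 = 2·13 + 10
13 = 1·10 + 3
10 = 3·3 + 1
3 = 3·1 + 0
Back-substitute:
1 = 10 − 3·3
1 = −3·13 + 4·10
1 = 4·36 − 11·13
1 = −11·697 + 213·36
1 = 213·1430 − 437·697
1 = −437·4987 + 1524·1430
1 = 1524·6417 − 1961·4987
So 4987·(-1961) ≡ 1 (mod 6417), i.e. 4987⁻¹ ≡ 4456.
Then x ≡ 4456·164 ≡ 5663 (mod 6417); the smallest non-negative solution is x = 5663.

5663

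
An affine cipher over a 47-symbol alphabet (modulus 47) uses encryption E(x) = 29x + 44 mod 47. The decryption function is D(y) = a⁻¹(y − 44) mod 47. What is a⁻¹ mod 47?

13

Extended Euclidean algorithm:
47 = 1×29 + 18
29 = 1×18 + 11
18 = 1×11 + 7
11 = 1×7 + 4
7 = 1×4 + 3
4 = 1×3 + 1
3 = 3×1 + 0
gcd = 1, so the inverse exists. Back-substitute:
1 = 4 − 3
1 = −7 + 2·4
1 = 2·11 − 3·7
1 = −3·18 + 5·11
1 = 5·29 − 8·18
1 = −8·47 + 13·29
So 29·13 ≡ 1 (mod 47).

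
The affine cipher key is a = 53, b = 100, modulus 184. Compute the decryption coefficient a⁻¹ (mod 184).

Apply the Euclidean algorithm to 184 and 53:
184 = 3*53 + 25
53 = 2*25 + 3
25 = 8*3 + 1
3 = 3*1 + 0
gcd = 1, so the inverse exists. Back-substitute:
1 = 25 − 8·3
1 = −8·53 + 17·25
1 = 17·184 − 59·53
Hence 53⁻¹ ≡ -59 ≡ 125 (mod 184).

125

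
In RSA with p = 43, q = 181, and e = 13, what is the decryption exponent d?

6397

φ(n) = (p−1)(q−1) = 42·180 = 7560.
Need d with 13·d ≡ 1 (mod 7560). Apply the extended Euclidean algorithm:
7560 = 581*13 + 7
13 = 1*7 + 6
7 = 1*6 + 1
6 = 6*1 + 0
Back-substitute:
1 = 7 − 6
1 = −13 + 2·7
1 = 2·7560 − 1163·13
So 13·(-1163) ≡ 1 (mod 7560), hence d ≡ -1163 ≡ 6397 (mod 7560).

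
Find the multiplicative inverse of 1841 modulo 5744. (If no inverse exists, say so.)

2833

Run Euclid on (5744, 1841):
5744 = 3*1841 + 221
1841 = 8*221 + 73
221 = 3*73 + 2
73 = 36*2 + 1
2 = 2*1 + 0
Since gcd(1841, 5744) = 1, back-substitute to write 1 as a combination:
1 = 73 − 36·2
1 = −36·221 + 109·73
1 = 109·1841 − 908·221
1 = −908·5744 + 2833·1841
So 1841·2833 ≡ 1 (mod 5744).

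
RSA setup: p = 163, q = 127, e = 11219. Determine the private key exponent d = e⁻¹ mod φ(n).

φ(n) = (p−1)(q−1) = 162·126 = 20412.
Need d with 11219·d ≡ 1 (mod 20412). Apply the extended Euclidean algorithm:
20412 = 1×11219 + 9193
11219 = 1×9193 + 2026
9193 = 4×2026 + 1089
2026 = 1×1089 + 937
1089 = 1×937 + 152
937 = 6×152 + 25
152 = 6×25 + 2
25 = 12×2 + 1
2 = 2×1 + 0
Back-substitute:
1 = 25 − 12·2
1 = −12·152 + 73·25
1 = 73·937 − 450·152
1 = −450·1089 + 523·937
1 = 523·2026 − 973·1089
1 = −973·9193 + 4415·2026
1 = 4415·11219 − 5388·9193
1 = −5388·20412 + 9803·11219
So 11219·9803 ≡ 1 (mod 20412), hence d = 9803.

9803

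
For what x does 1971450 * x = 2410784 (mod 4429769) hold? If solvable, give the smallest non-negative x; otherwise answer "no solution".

First find gcd(1971450, 4429769):
4429769 = 2×1971450 + 486869
1971450 = 4×486869 + 23974
486869 = 20×23974 + 7389
23974 = 3×7389 + 1807
7389 = 4×1807 + 161
1807 = 11×161 + 36
161 = 4×36 + 17
36 = 2×17 + 2
17 = 8×2 + 1
2 = 2×1 + 0
gcd = 1, so a unique solution mod 4429769 exists.
Back-substitute for the Bézout coefficients:
1 = 17 − 8·2
1 = −8·36 + 17·17
1 = 17·161 − 76·36
1 = −76·1807 + 853·161
1 = 853·7389 − 3488·1807
1 = −3488·23974 + 11317·7389
1 = 11317·486869 − 229828·23974
1 = −229828·1971450 + 930629·486869
1 = 930629·4429769 − 2091086·1971450
So 1971450·(-2091086) ≡ 1 (mod 4429769), giving 1971450⁻¹ ≡ 2338683.
x ≡ 1971450⁻¹·2410784 ≡ 2338683·2410784 ≡ 186418 (mod 4429769).

186418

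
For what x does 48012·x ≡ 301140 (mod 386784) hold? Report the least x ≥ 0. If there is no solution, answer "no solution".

111

First find gcd(48012, 386784):
386784 = 8·48012 + 2688
48012 = 17·2688 + 2316
2688 = 1·2316 + 372
2316 = 6·372 + 84
372 = 4·84 + 36
84 = 2·36 + 12
36 = 3·12 + 0
gcd = 12 and 12 | 301140, so solutions exist. Divide through by 12: 4001x ≡ 25095 (mod 32232).
Now find 4001⁻¹ mod 32232:
32232 = 8*4001 + 224
4001 = 17*224 + 193
224 = 1*193 + 31
193 = 6*31 + 7
31 = 4*7 + 3
7 = 2*3 + 1
3 = 3*1 + 0
Back-substitute:
1 = 7 − 2·3
1 = −2·31 + 9·7
1 = 9·193 − 56·31
1 = −56·224 + 65·193
1 = 65·4001 − 1161·224
1 = −1161·32232 + 9353·4001
So 4001⁻¹ ≡ 9353 (mod 32232).
Then x ≡ 9353·25095 ≡ 111 (mod 32232); the smallest non-negative solution is x = 111.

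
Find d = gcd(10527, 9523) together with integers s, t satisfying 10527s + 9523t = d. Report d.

1

Apply Euclid's algorithm to 10527 and 9523:
10527 = 1·9523 + 1004
9523 = 9·1004 + 487
1004 = 2·487 + 30
487 = 16·30 + 7
30 = 4·7 + 2
7 = 3·2 + 1
2 = 2·1 + 0
gcd(10527, 9523) = 1.
Back-substituting:
1 = 7 − 3·2
1 = −3·30 + 13·7
1 = 13·487 − 211·30
1 = −211·1004 + 435·487
1 = 435·9523 − 4126·1004
1 = −4126·10527 + 4561·9523
So 1 = (-4126)·10527 + (4561)·9523.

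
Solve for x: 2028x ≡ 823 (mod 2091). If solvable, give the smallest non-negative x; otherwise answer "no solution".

no solution

gcd(2028, 2091):
2091 = 1×2028 + 63
2028 = 32×63 + 12
63 = 5×12 + 3
12 = 4×3 + 0
gcd = 3, but 3 ∤ 823, so the congruence has no solution.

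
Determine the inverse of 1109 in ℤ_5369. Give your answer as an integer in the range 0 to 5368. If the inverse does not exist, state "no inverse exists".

Extended Euclidean algorithm:
5369 = 4×1109 + 933
1109 = 1×933 + 176
933 = 5×176 + 53
176 = 3×53 + 17
53 = 3×17 + 2
17 = 8×2 + 1
2 = 2×1 + 0
Since gcd(1109, 5369) = 1, back-substitute to write 1 as a combination:
1 = 17 − 8·2
1 = −8·53 + 25·17
1 = 25·176 − 83·53
1 = −83·933 + 440·176
1 = 440·1109 − 523·933
1 = −523·5369 + 2532·1109
So 1109·2532 ≡ 1 (mod 5369).

2532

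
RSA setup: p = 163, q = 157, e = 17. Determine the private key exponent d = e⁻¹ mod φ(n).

7433

φ(n) = (p−1)(q−1) = 162·156 = 25272.
Need d with 17·d ≡ 1 (mod 25272). Apply the extended Euclidean algorithm:
25272 = 1486*17 + 10
17 = 1*10 + 7
10 = 1*7 + 3
7 = 2*3 + 1
3 = 3*1 + 0
Back-substitute:
1 = 7 − 2·3
1 = −2·10 + 3·7
1 = 3·17 − 5·10
1 = −5·25272 + 7433·17
So 17·7433 ≡ 1 (mod 25272), hence d = 7433.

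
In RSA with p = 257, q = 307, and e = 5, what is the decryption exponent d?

φ(n) = (p−1)(q−1) = 256·306 = 78336.
Need d with 5·d ≡ 1 (mod 78336). Apply the extended Euclidean algorithm:
78336 = 15667×5 + 1
5 = 5×1 + 0
Back-substitute:
1 = 78336 − 15667·5
So 5·(-15667) ≡ 1 (mod 78336), hence d ≡ -15667 ≡ 62669 (mod 78336).

62669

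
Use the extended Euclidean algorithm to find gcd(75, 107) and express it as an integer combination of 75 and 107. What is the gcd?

1

Euclidean algorithm:
107 = 1·75 + 32
75 = 2·32 + 11
32 = 2·11 + 10
11 = 1·10 + 1
10 = 10·1 + 0
gcd(75, 107) = 1.
Express as a combination:
1 = 11 − 10
1 = −32 + 3·11
1 = 3·75 − 7·32
1 = −7·107 + 10·75
So 1 = (-7)·107 + (10)·75.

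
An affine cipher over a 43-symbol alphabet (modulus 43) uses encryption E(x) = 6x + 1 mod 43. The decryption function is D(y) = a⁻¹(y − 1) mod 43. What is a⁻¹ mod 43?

gcd(43, 6) by repeated division:
43 = 7*6 + 1
6 = 6*1 + 0
Since gcd(6, 43) = 1, back-substitute to write 1 as a combination:
1 = 43 − 7·6
Hence 6⁻¹ ≡ -7 ≡ 36 (mod 43).

36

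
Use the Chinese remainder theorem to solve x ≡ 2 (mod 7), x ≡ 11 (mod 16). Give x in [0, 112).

107

Write x = 2 + 7·k. Then 7·k ≡ 11 − 2 ≡ 9 (mod 16).
Need 7⁻¹ mod 16. Extended Euclid on (16, 7):
16 = 2*7 + 2
7 = 3*2 + 1
2 = 2*1 + 0
Back-substitute:
1 = 7 − 3·2
1 = −3·16 + 7·7
7⁻¹ ≡ 7 (mod 16), so k ≡ 7·9 ≡ 15 (mod 16).
x = 2 + 7·15 = 107.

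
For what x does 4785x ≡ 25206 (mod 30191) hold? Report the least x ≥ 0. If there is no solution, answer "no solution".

22587

First find gcd(4785, 30191):
30191 = 6*4785 + 1481
4785 = 3*1481 + 342
1481 = 4*342 + 113
342 = 3*113 + 3
113 = 37*3 + 2
3 = 1*2 + 1
2 = 2*1 + 0
gcd = 1, so a unique solution mod 30191 exists.
Back-substitute for the Bézout coefficients:
1 = 3 − 2
1 = −113 + 38·3
1 = 38·342 − 115·113
1 = −115·1481 + 498·342
1 = 498·4785 − 1609·1481
1 = −1609·30191 + 10152·4785
So 4785·(10152) ≡ 1 (mod 30191), giving 4785⁻¹ ≡ 10152.
x ≡ 4785⁻¹·25206 ≡ 10152·25206 ≡ 22587 (mod 30191).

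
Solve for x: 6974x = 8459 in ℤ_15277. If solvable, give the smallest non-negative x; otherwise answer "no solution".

First find gcd(6974, 15277):
15277 = 2*6974 + 1329
6974 = 5*1329 + 329
1329 = 4*329 + 13
329 = 25*13 + 4
13 = 3*4 + 1
4 = 4*1 + 0
gcd = 1, so a unique solution mod 15277 exists.
Back-substitute for the Bézout coefficients:
1 = 13 − 3·4
1 = −3·329 + 76·13
1 = 76·1329 − 307·329
1 = −307·6974 + 1611·1329
1 = 1611·15277 − 3529·6974
So 6974·(-3529) ≡ 1 (mod 15277), giving 6974⁻¹ ≡ 11748.
x ≡ 6974⁻¹·8459 ≡ 11748·8459 ≡ 14724 (mod 15277).

14724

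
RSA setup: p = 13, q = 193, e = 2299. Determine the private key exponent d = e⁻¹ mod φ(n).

1843

φ(n) = (p−1)(q−1) = 12·192 = 2304.
Need d with 2299·d ≡ 1 (mod 2304). Apply the extended Euclidean algorithm:
2304 = 1×2299 + 5
2299 = 459×5 + 4
5 = 1×4 + 1
4 = 4×1 + 0
Back-substitute:
1 = 5 − 4
1 = −2299 + 460·5
1 = 460·2304 − 461·2299
So 2299·(-461) ≡ 1 (mod 2304), hence d ≡ -461 ≡ 1843 (mod 2304).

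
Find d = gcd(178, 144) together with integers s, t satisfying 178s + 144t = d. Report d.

Repeated division:
178 = 1×144 + 34
144 = 4×34 + 8
34 = 4×8 + 2
8 = 4×2 + 0
gcd(178, 144) = 2.
Back-substituting:
2 = 34 − 4·8
2 = −4·144 + 17·34
2 = 17·178 − 21·144
So 2 = (17)·178 + (-21)·144.

2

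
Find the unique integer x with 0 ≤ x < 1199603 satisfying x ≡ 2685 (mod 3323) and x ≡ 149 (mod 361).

1185673

Write x = 2685 + 3323·k. Then 3323·k ≡ 149 − 2685 ≡ 352 (mod 361).
Need 3323⁻¹ mod 361. Extended Euclid on (361, 74):
361 = 4*74 + 65
74 = 1*65 + 9
65 = 7*9 + 2
9 = 4*2 + 1
2 = 2*1 + 0
Back-substitute:
1 = 9 − 4·2
1 = −4·65 + 29·9
1 = 29·74 − 33·65
1 = −33·361 + 161·74
3323⁻¹ ≡ 161 (mod 361), so k ≡ 161·352 ≡ 356 (mod 361).
x = 2685 + 3323·356 = 1185673.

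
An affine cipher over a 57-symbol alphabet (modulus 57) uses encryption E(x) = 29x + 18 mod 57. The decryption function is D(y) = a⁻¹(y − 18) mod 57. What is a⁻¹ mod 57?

2

gcd(57, 29) by repeated division:
57 = 1*29 + 28
29 = 1*28 + 1
28 = 28*1 + 0
Since gcd(29, 57) = 1, back-substitute to write 1 as a combination:
1 = 29 − 28
1 = −57 + 2·29
So 29·2 ≡ 1 (mod 57).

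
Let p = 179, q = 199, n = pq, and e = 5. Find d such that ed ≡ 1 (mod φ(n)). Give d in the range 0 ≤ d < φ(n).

φ(n) = (p−1)(q−1) = 178·198 = 35244.
Need d with 5·d ≡ 1 (mod 35244). Apply the extended Euclidean algorithm:
35244 = 7048*5 + 4
5 = 1*4 + 1
4 = 4*1 + 0
Back-substitute:
1 = 5 − 4
1 = −35244 + 7049·5
So 5·7049 ≡ 1 (mod 35244), hence d = 7049.

7049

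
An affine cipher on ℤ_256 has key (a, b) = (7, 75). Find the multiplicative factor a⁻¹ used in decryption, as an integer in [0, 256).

Apply the Euclidean algorithm to 256 and 7:
256 = 36·7 + 4
7 = 1·4 + 3
4 = 1·3 + 1
3 = 3·1 + 0
Since gcd(7, 256) = 1, back-substitute to write 1 as a combination:
1 = 4 − 3
1 = −7 + 2·4
1 = 2·256 − 73·7
Hence 7⁻¹ ≡ -73 ≡ 183 (mod 256).

183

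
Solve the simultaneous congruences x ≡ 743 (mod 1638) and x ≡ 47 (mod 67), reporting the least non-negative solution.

28589

Write x = 743 + 1638·k. Then 1638·k ≡ 47 − 743 ≡ 41 (mod 67).
Need 1638⁻¹ mod 67. Extended Euclid on (67, 30):
67 = 2×30 + 7
30 = 4×7 + 2
7 = 3×2 + 1
2 = 2×1 + 0
Back-substitute:
1 = 7 − 3·2
1 = −3·30 + 13·7
1 = 13·67 − 29·30
1638⁻¹ ≡ 38 (mod 67), so k ≡ 38·41 ≡ 17 (mod 67).
x = 743 + 1638·17 = 28589.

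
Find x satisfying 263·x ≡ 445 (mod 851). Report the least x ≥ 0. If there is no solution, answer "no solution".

102

First find gcd(263, 851):
851 = 3·263 + 62
263 = 4·62 + 15
62 = 4·15 + 2
15 = 7·2 + 1
2 = 2·1 + 0
gcd = 1, so a unique solution mod 851 exists.
Back-substitute for the Bézout coefficients:
1 = 15 − 7·2
1 = −7·62 + 29·15
1 = 29·263 − 123·62
1 = −123·851 + 398·263
So 263·(398) ≡ 1 (mod 851), giving 263⁻¹ ≡ 398.
x ≡ 263⁻¹·445 ≡ 398·445 ≡ 102 (mod 851).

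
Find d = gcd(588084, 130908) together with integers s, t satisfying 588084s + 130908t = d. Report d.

12

Apply Euclid's algorithm to 588084 and 130908:
588084 = 4×130908 + 64452
130908 = 2×64452 + 2004
64452 = 32×2004 + 324
2004 = 6×324 + 60
324 = 5×60 + 24
60 = 2×24 + 12
24 = 2×12 + 0
gcd(588084, 130908) = 12.
Express as a combination:
12 = 60 − 2·24
12 = −2·324 + 11·60
12 = 11·2004 − 68·324
12 = −68·64452 + 2187·2004
12 = 2187·130908 − 4442·64452
12 = −4442·588084 + 19955·130908
So 12 = (-4442)·588084 + (19955)·130908.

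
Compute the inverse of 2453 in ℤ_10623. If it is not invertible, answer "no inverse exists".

4781

Run Euclid on (10623, 2453):
10623 = 4·2453 + 811
2453 = 3·811 + 20
811 = 40·20 + 11
20 = 1·11 + 9
11 = 1·9 + 2
9 = 4·2 + 1
2 = 2·1 + 0
The gcd is 1. Working backward:
1 = 9 − 4·2
1 = −4·11 + 5·9
1 = 5·20 − 9·11
1 = −9·811 + 365·20
1 = 365·2453 − 1104·811
1 = −1104·10623 + 4781·2453
So 2453·4781 ≡ 1 (mod 10623).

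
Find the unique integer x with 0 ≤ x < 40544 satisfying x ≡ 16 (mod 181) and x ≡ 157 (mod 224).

Write x = 16 + 181·k. Then 181·k ≡ 157 − 16 ≡ 141 (mod 224).
Need 181⁻¹ mod 224. Extended Euclid on (224, 181):
224 = 1·181 + 43
181 = 4·43 + 9
43 = 4·9 + 7
9 = 1·7 + 2
7 = 3·2 + 1
2 = 2·1 + 0
Back-substitute:
1 = 7 − 3·2
1 = −3·9 + 4·7
1 = 4·43 − 19·9
1 = −19·181 + 80·43
1 = 80·224 − 99·181
181⁻¹ ≡ 125 (mod 224), so k ≡ 125·141 ≡ 153 (mod 224).
x = 16 + 181·153 = 27709.

27709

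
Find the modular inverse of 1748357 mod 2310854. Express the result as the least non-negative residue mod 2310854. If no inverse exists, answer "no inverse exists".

Euclidean algorithm on 2310854, 1748357:
2310854 = 1×1748357 + 562497
1748357 = 3×562497 + 60866
562497 = 9×60866 + 14703
60866 = 4×14703 + 2054
14703 = 7×2054 + 325
2054 = 6×325 + 104
325 = 3×104 + 13
104 = 8×13 + 0
Since gcd = 13 > 1, 1748357 is not a unit mod 2310854.

no inverse exists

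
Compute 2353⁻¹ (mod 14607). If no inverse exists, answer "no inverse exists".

gcd(14607, 2353) by repeated division:
14607 = 6×2353 + 489
2353 = 4×489 + 397
489 = 1×397 + 92
397 = 4×92 + 29
92 = 3×29 + 5
29 = 5×5 + 4
5 = 1×4 + 1
4 = 4×1 + 0
Since gcd(2353, 14607) = 1, back-substitute to write 1 as a combination:
1 = 5 − 4
1 = −29 + 6·5
1 = 6·92 − 19·29
1 = −19·397 + 82·92
1 = 82·489 − 101·397
1 = −101·2353 + 486·489
1 = 486·14607 − 3017·2353
So 2353·(-3017) ≡ 1 (mod 14607), and -3017 ≡ 11590 (mod 14607).

11590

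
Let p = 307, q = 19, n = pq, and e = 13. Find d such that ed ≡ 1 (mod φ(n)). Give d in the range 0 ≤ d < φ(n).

φ(n) = (p−1)(q−1) = 306·18 = 5508.
Need d with 13·d ≡ 1 (mod 5508). Apply the extended Euclidean algorithm:
5508 = 423*13 + 9
13 = 1*9 + 4
9 = 2*4 + 1
4 = 4*1 + 0
Back-substitute:
1 = 9 − 2·4
1 = −2·13 + 3·9
1 = 3·5508 − 1271·13
So 13·(-1271) ≡ 1 (mod 5508), hence d ≡ -1271 ≡ 4237 (mod 5508).

4237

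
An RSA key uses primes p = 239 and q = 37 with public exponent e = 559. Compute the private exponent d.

φ(n) = (p−1)(q−1) = 238·36 = 8568.
Need d with 559·d ≡ 1 (mod 8568). Apply the extended Euclidean algorithm:
8568 = 15*559 + 183
559 = 3*183 + 10
183 = 18*10 + 3
10 = 3*3 + 1
3 = 3*1 + 0
Back-substitute:
1 = 10 − 3·3
1 = −3·183 + 55·10
1 = 55·559 − 168·183
1 = −168·8568 + 2575·559
So 559·2575 ≡ 1 (mod 8568), hence d = 2575.

2575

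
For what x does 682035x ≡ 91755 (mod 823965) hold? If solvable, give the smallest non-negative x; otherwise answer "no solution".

20568

First find gcd(682035, 823965):
823965 = 1·682035 + 141930
682035 = 4·141930 + 114315
141930 = 1·114315 + 27615
114315 = 4·27615 + 3855
27615 = 7·3855 + 630
3855 = 6·630 + 75
630 = 8·75 + 30
75 = 2·30 + 15
30 = 2·15 + 0
gcd = 15 and 15 | 91755, so solutions exist. Divide through by 15: 45469x ≡ 6117 (mod 54931).
Now find 45469⁻¹ mod 54931:
54931 = 1×45469 + 9462
45469 = 4×9462 + 7621
9462 = 1×7621 + 1841
7621 = 4×1841 + 257
1841 = 7×257 + 42
257 = 6×42 + 5
42 = 8×5 + 2
5 = 2×2 + 1
2 = 2×1 + 0
Back-substitute:
1 = 5 − 2·2
1 = −2·42 + 17·5
1 = 17·257 − 104·42
1 = −104·1841 + 745·257
1 = 745·7621 − 3084·1841
1 = −3084·9462 + 3829·7621
1 = 3829·45469 − 18400·9462
1 = −18400·54931 + 22229·45469
So 45469⁻¹ ≡ 22229 (mod 54931).
Then x ≡ 22229·6117 ≡ 20568 (mod 54931); the smallest non-negative solution is x = 20568.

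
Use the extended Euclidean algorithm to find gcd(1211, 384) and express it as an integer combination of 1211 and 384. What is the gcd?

Apply Euclid's algorithm to 1211 and 384:
1211 = 3×384 + 59
384 = 6×59 + 30
59 = 1×30 + 29
30 = 1×29 + 1
29 = 29×1 + 0
gcd(1211, 384) = 1.
Express as a combination:
1 = 30 − 29
1 = −59 + 2·30
1 = 2·384 − 13·59
1 = −13·1211 + 41·384
So 1 = (-13)·1211 + (41)·384.

1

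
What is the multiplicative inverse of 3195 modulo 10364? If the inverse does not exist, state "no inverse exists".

Run Euclid on (10364, 3195):
10364 = 3×3195 + 779
3195 = 4×779 + 79
779 = 9×79 + 68
79 = 1×68 + 11
68 = 6×11 + 2
11 = 5×2 + 1
2 = 2×1 + 0
The gcd is 1. Working backward:
1 = 11 − 5·2
1 = −5·68 + 31·11
1 = 31·79 − 36·68
1 = −36·779 + 355·79
1 = 355·3195 − 1456·779
1 = −1456·10364 + 4723·3195
So 3195·4723 ≡ 1 (mod 10364).

4723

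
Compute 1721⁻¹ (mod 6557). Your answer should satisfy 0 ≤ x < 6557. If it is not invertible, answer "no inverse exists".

Run Euclid on (6557, 1721):
6557 = 3*1721 + 1394
1721 = 1*1394 + 327
1394 = 4*327 + 86
327 = 3*86 + 69
86 = 1*69 + 17
69 = 4*17 + 1
17 = 17*1 + 0
Since gcd(1721, 6557) = 1, back-substitute to write 1 as a combination:
1 = 69 − 4·17
1 = −4·86 + 5·69
1 = 5·327 − 19·86
1 = −19·1394 + 81·327
1 = 81·1721 − 100·1394
1 = −100·6557 + 381·1721
So 1721·381 ≡ 1 (mod 6557).

381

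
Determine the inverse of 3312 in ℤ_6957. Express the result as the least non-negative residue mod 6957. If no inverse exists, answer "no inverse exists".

Compute gcd(3312, 6957):
6957 = 2×3312 + 333
3312 = 9×333 + 315
333 = 1×315 + 18
315 = 17×18 + 9
18 = 2×9 + 0
Since gcd = 9 > 1, 3312 is not a unit mod 6957.

no inverse exists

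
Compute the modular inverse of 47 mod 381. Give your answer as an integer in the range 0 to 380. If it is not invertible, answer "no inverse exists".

227

gcd(381, 47) by repeated division:
381 = 8*47 + 5
47 = 9*5 + 2
5 = 2*2 + 1
2 = 2*1 + 0
gcd = 1, so the inverse exists. Back-substitute:
1 = 5 − 2·2
1 = −2·47 + 19·5
1 = 19·381 − 154·47
So 47·(-154) ≡ 1 (mod 381), and -154 ≡ 227 (mod 381).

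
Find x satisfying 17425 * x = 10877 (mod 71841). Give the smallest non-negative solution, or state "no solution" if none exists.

First find gcd(17425, 71841):
71841 = 4*17425 + 2141
17425 = 8*2141 + 297
2141 = 7*297 + 62
297 = 4*62 + 49
62 = 1*49 + 13
49 = 3*13 + 10
13 = 1*10 + 3
10 = 3*3 + 1
3 = 3*1 + 0
gcd = 1, so a unique solution mod 71841 exists.
Back-substitute for the Bézout coefficients:
1 = 10 − 3·3
1 = −3·13 + 4·10
1 = 4·49 − 15·13
1 = −15·62 + 19·49
1 = 19·297 − 91·62
1 = −91·2141 + 656·297
1 = 656·17425 − 5339·2141
1 = −5339·71841 + 22012·17425
So 17425·(22012) ≡ 1 (mod 71841), giving 17425⁻¹ ≡ 22012.
x ≡ 17425⁻¹·10877 ≡ 22012·10877 ≡ 50312 (mod 71841).

50312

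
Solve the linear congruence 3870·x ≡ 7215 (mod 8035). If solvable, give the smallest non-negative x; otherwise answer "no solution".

First find gcd(3870, 8035):
8035 = 2·3870 + 295
3870 = 13·295 + 35
295 = 8·35 + 15
35 = 2·15 + 5
15 = 3·5 + 0
gcd = 5 and 5 | 7215, so solutions exist. Divide through by 5: 774x ≡ 1443 (mod 1607).
Now find 774⁻¹ mod 1607:
1607 = 2*774 + 59
774 = 13*59 + 7
59 = 8*7 + 3
7 = 2*3 + 1
3 = 3*1 + 0
Back-substitute:
1 = 7 − 2·3
1 = −2·59 + 17·7
1 = 17·774 − 223·59
1 = −223·1607 + 463·774
So 774⁻¹ ≡ 463 (mod 1607).
Then x ≡ 463·1443 ≡ 1204 (mod 1607); the smallest non-negative solution is x = 1204.

1204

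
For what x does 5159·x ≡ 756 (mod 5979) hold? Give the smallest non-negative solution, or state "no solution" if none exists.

2799

First find gcd(5159, 5979):
5979 = 1*5159 + 820
5159 = 6*820 + 239
820 = 3*239 + 103
239 = 2*103 + 33
103 = 3*33 + 4
33 = 8*4 + 1
4 = 4*1 + 0
gcd = 1, so a unique solution mod 5979 exists.
Back-substitute for the Bézout coefficients:
1 = 33 − 8·4
1 = −8·103 + 25·33
1 = 25·239 − 58·103
1 = −58·820 + 199·239
1 = 199·5159 − 1252·820
1 = −1252·5979 + 1451·5159
So 5159·(1451) ≡ 1 (mod 5979), giving 5159⁻¹ ≡ 1451.
x ≡ 5159⁻¹·756 ≡ 1451·756 ≡ 2799 (mod 5979).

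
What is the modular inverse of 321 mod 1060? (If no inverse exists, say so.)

Apply the Euclidean algorithm to 1060 and 321:
1060 = 3·321 + 97
321 = 3·97 + 30
97 = 3·30 + 7
30 = 4·7 + 2
7 = 3·2 + 1
2 = 2·1 + 0
Since gcd(321, 1060) = 1, back-substitute to write 1 as a combination:
1 = 7 − 3·2
1 = −3·30 + 13·7
1 = 13·97 − 42·30
1 = −42·321 + 139·97
1 = 139·1060 − 459·321
Hence 321⁻¹ ≡ -459 ≡ 601 (mod 1060).

601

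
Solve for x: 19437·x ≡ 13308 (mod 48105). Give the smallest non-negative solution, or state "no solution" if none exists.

First find gcd(19437, 48105):
48105 = 2*19437 + 9231
19437 = 2*9231 + 975
9231 = 9*975 + 456
975 = 2*456 + 63
456 = 7*63 + 15
63 = 4*15 + 3
15 = 5*3 + 0
gcd = 3 and 3 | 13308, so solutions exist. Divide through by 3: 6479x ≡ 4436 (mod 16035).
Now find 6479⁻¹ mod 16035:
16035 = 2*6479 + 3077
6479 = 2*3077 + 325
3077 = 9*325 + 152
325 = 2*152 + 21
152 = 7*21 + 5
21 = 4*5 + 1
5 = 5*1 + 0
Back-substitute:
1 = 21 − 4·5
1 = −4·152 + 29·21
1 = 29·325 − 62·152
1 = −62·3077 + 587·325
1 = 587·6479 − 1236·3077
1 = −1236·16035 + 3059·6479
So 6479⁻¹ ≡ 3059 (mod 16035).
Then x ≡ 3059·4436 ≡ 4114 (mod 16035); the smallest non-negative solution is x = 4114.

4114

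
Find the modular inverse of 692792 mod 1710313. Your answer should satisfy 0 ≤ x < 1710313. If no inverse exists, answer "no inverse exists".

424480

gcd(1710313, 692792) by repeated division:
1710313 = 2×692792 + 324729
692792 = 2×324729 + 43334
324729 = 7×43334 + 21391
43334 = 2×21391 + 552
21391 = 38×552 + 415
552 = 1×415 + 137
415 = 3×137 + 4
137 = 34×4 + 1
4 = 4×1 + 0
gcd = 1, so the inverse exists. Back-substitute:
1 = 137 − 34·4
1 = −34·415 + 103·137
1 = 103·552 − 137·415
1 = −137·21391 + 5309·552
1 = 5309·43334 − 10755·21391
1 = −10755·324729 + 80594·43334
1 = 80594·692792 − 171943·324729
1 = −171943·1710313 + 424480·692792
So 692792·424480 ≡ 1 (mod 1710313).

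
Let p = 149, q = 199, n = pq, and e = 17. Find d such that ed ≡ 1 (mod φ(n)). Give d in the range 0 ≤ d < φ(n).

φ(n) = (p−1)(q−1) = 148·198 = 29304.
Need d with 17·d ≡ 1 (mod 29304). Apply the extended Euclidean algorithm:
29304 = 1723·17 + 13
17 = 1·13 + 4
13 = 3·4 + 1
4 = 4·1 + 0
Back-substitute:
1 = 13 − 3·4
1 = −3·17 + 4·13
1 = 4·29304 − 6895·17
So 17·(-6895) ≡ 1 (mod 29304), hence d ≡ -6895 ≡ 22409 (mod 29304).

22409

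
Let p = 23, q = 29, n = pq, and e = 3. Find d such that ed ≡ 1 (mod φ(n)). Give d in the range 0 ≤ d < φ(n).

φ(n) = (p−1)(q−1) = 22·28 = 616.
Need d with 3·d ≡ 1 (mod 616). Apply the extended Euclidean algorithm:
616 = 205*3 + 1
3 = 3*1 + 0
Back-substitute:
1 = 616 − 205·3
So 3·(-205) ≡ 1 (mod 616), hence d ≡ -205 ≡ 411 (mod 616).

411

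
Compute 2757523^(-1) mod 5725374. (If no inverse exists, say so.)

gcd(5725374, 2757523) by repeated division:
5725374 = 2·2757523 + 210328
2757523 = 13·210328 + 23259
210328 = 9·23259 + 997
23259 = 23·997 + 328
997 = 3·328 + 13
328 = 25·13 + 3
13 = 4·3 + 1
3 = 3·1 + 0
The gcd is 1. Working backward:
1 = 13 − 4·3
1 = −4·328 + 101·13
1 = 101·997 − 307·328
1 = −307·23259 + 7162·997
1 = 7162·210328 − 64765·23259
1 = −64765·2757523 + 849107·210328
1 = 849107·5725374 − 1762979·2757523
Hence 2757523⁻¹ ≡ -1762979 ≡ 3962395 (mod 5725374).

3962395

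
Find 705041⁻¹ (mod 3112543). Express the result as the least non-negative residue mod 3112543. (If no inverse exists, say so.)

2363978

gcd(3112543, 705041) by repeated division:
3112543 = 4×705041 + 292379
705041 = 2×292379 + 120283
292379 = 2×120283 + 51813
120283 = 2×51813 + 16657
51813 = 3×16657 + 1842
16657 = 9×1842 + 79
1842 = 23×79 + 25
79 = 3×25 + 4
25 = 6×4 + 1
4 = 4×1 + 0
The gcd is 1. Working backward:
1 = 25 − 6·4
1 = −6·79 + 19·25
1 = 19·1842 − 443·79
1 = −443·16657 + 4006·1842
1 = 4006·51813 − 12461·16657
1 = −12461·120283 + 28928·51813
1 = 28928·292379 − 70317·120283
1 = −70317·705041 + 169562·292379
1 = 169562·3112543 − 748565·705041
So 705041·(-748565) ≡ 1 (mod 3112543), and -748565 ≡ 2363978 (mod 3112543).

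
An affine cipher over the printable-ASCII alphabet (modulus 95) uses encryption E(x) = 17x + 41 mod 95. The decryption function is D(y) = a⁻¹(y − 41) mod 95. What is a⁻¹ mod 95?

28

Apply the Euclidean algorithm to 95 and 17:
95 = 5*17 + 10
17 = 1*10 + 7
10 = 1*7 + 3
7 = 2*3 + 1
3 = 3*1 + 0
gcd = 1, so the inverse exists. Back-substitute:
1 = 7 − 2·3
1 = −2·10 + 3·7
1 = 3·17 − 5·10
1 = −5·95 + 28·17
So 17·28 ≡ 1 (mod 95).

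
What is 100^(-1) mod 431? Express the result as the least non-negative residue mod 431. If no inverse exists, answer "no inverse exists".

Apply the Euclidean algorithm to 431 and 100:
431 = 4*100 + 31
100 = 3*31 + 7
31 = 4*7 + 3
7 = 2*3 + 1
3 = 3*1 + 0
gcd = 1, so the inverse exists. Back-substitute:
1 = 7 − 2·3
1 = −2·31 + 9·7
1 = 9·100 − 29·31
1 = −29·431 + 125·100
So 100·125 ≡ 1 (mod 431).

125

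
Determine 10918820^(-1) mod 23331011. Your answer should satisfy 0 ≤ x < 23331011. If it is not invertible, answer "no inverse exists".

Euclidean algorithm on 23331011, 10918820:
23331011 = 2×10918820 + 1493371
10918820 = 7×1493371 + 465223
1493371 = 3×465223 + 97702
465223 = 4×97702 + 74415
97702 = 1×74415 + 23287
74415 = 3×23287 + 4554
23287 = 5×4554 + 517
4554 = 8×517 + 418
517 = 1×418 + 99
418 = 4×99 + 22
99 = 4×22 + 11
22 = 2×11 + 0
The gcd is 11, not 1, hence no inverse exists.

no inverse exists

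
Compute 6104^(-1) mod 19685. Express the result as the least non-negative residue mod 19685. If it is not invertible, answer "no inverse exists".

Extended Euclidean algorithm:
19685 = 3*6104 + 1373
6104 = 4*1373 + 612
1373 = 2*612 + 149
612 = 4*149 + 16
149 = 9*16 + 5
16 = 3*5 + 1
5 = 5*1 + 0
gcd = 1, so the inverse exists. Back-substitute:
1 = 16 − 3·5
1 = −3·149 + 28·16
1 = 28·612 − 115·149
1 = −115·1373 + 258·612
1 = 258·6104 − 1147·1373
1 = −1147·19685 + 3699·6104
So 6104·3699 ≡ 1 (mod 19685).

3699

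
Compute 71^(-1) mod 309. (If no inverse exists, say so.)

Apply the Euclidean algorithm to 309 and 71:
309 = 4×71 + 25
71 = 2×25 + 21
25 = 1×21 + 4
21 = 5×4 + 1
4 = 4×1 + 0
Since gcd(71, 309) = 1, back-substitute to write 1 as a combination:
1 = 21 − 5·4
1 = −5·25 + 6·21
1 = 6·71 − 17·25
1 = −17·309 + 74·71
So 71·74 ≡ 1 (mod 309).

74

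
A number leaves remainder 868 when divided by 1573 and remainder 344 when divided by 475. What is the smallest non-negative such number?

177044

Write x = 868 + 1573·k. Then 1573·k ≡ 344 − 868 ≡ 426 (mod 475).
Need 1573⁻¹ mod 475. Extended Euclid on (475, 148):
475 = 3*148 + 31
148 = 4*31 + 24
31 = 1*24 + 7
24 = 3*7 + 3
7 = 2*3 + 1
3 = 3*1 + 0
Back-substitute:
1 = 7 − 2·3
1 = −2·24 + 7·7
1 = 7·31 − 9·24
1 = −9·148 + 43·31
1 = 43·475 − 138·148
1573⁻¹ ≡ 337 (mod 475), so k ≡ 337·426 ≡ 112 (mod 475).
x = 868 + 1573·112 = 177044.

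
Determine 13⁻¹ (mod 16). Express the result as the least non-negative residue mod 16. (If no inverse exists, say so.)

5

Extended Euclidean algorithm:
16 = 1×13 + 3
13 = 4×3 + 1
3 = 3×1 + 0
The gcd is 1. Working backward:
1 = 13 − 4·3
1 = −4·16 + 5·13
So 13·5 ≡ 1 (mod 16).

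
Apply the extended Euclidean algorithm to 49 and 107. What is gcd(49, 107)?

Euclidean algorithm:
107 = 2×49 + 9
49 = 5×9 + 4
9 = 2×4 + 1
4 = 4×1 + 0
gcd(49, 107) = 1.
Back-substituting:
1 = 9 − 2·4
1 = −2·49 + 11·9
1 = 11·107 − 24·49
So 1 = (11)·107 + (-24)·49.

1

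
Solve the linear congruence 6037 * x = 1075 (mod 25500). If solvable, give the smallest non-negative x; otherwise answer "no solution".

First find gcd(6037, 25500):
25500 = 4·6037 + 1352
6037 = 4·1352 + 629
1352 = 2·629 + 94
629 = 6·94 + 65
94 = 1·65 + 29
65 = 2·29 + 7
29 = 4·7 + 1
7 = 7·1 + 0
gcd = 1, so a unique solution mod 25500 exists.
Back-substitute for the Bézout coefficients:
1 = 29 − 4·7
1 = −4·65 + 9·29
1 = 9·94 − 13·65
1 = −13·629 + 87·94
1 = 87·1352 − 187·629
1 = −187·6037 + 835·1352
1 = 835·25500 − 3527·6037
So 6037·(-3527) ≡ 1 (mod 25500), giving 6037⁻¹ ≡ 21973.
x ≡ 6037⁻¹·1075 ≡ 21973·1075 ≡ 7975 (mod 25500).

7975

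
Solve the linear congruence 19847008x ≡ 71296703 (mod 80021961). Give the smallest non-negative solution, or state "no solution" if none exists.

77025527

First find gcd(19847008, 80021961):
80021961 = 4·19847008 + 633929
19847008 = 31·633929 + 195209
633929 = 3·195209 + 48302
195209 = 4·48302 + 2001
48302 = 24·2001 + 278
2001 = 7·278 + 55
278 = 5·55 + 3
55 = 18·3 + 1
3 = 3·1 + 0
gcd = 1, so a unique solution mod 80021961 exists.
Back-substitute for the Bézout coefficients:
1 = 55 − 18·3
1 = −18·278 + 91·55
1 = 91·2001 − 655·278
1 = −655·48302 + 15811·2001
1 = 15811·195209 − 63899·48302
1 = −63899·633929 + 207508·195209
1 = 207508·19847008 − 6496647·633929
1 = −6496647·80021961 + 26194096·19847008
So 19847008·(26194096) ≡ 1 (mod 80021961), giving 19847008⁻¹ ≡ 26194096.
x ≡ 19847008⁻¹·71296703 ≡ 26194096·71296703 ≡ 77025527 (mod 80021961).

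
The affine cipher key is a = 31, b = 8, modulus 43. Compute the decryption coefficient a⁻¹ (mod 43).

gcd(43, 31) by repeated division:
43 = 1·31 + 12
31 = 2·12 + 7
12 = 1·7 + 5
7 = 1·5 + 2
5 = 2·2 + 1
2 = 2·1 + 0
Since gcd(31, 43) = 1, back-substitute to write 1 as a combination:
1 = 5 − 2·2
1 = −2·7 + 3·5
1 = 3·12 − 5·7
1 = −5·31 + 13·12
1 = 13·43 − 18·31
So 31·(-18) ≡ 1 (mod 43), and -18 ≡ 25 (mod 43).

25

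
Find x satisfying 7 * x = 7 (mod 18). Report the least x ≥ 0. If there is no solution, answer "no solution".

1

First find gcd(7, 18):
18 = 2*7 + 4
7 = 1*4 + 3
4 = 1*3 + 1
3 = 3*1 + 0
gcd = 1, so a unique solution mod 18 exists.
Back-substitute for the Bézout coefficients:
1 = 4 − 3
1 = −7 + 2·4
1 = 2·18 − 5·7
So 7·(-5) ≡ 1 (mod 18), giving 7⁻¹ ≡ 13.
x ≡ 7⁻¹·7 ≡ 13·7 ≡ 1 (mod 18).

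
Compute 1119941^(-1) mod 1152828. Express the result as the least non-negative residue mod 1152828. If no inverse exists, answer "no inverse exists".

Extended Euclidean algorithm:
1152828 = 1*1119941 + 32887
1119941 = 34*32887 + 1783
32887 = 18*1783 + 793
1783 = 2*793 + 197
793 = 4*197 + 5
197 = 39*5 + 2
5 = 2*2 + 1
2 = 2*1 + 0
gcd = 1, so the inverse exists. Back-substitute:
1 = 5 − 2·2
1 = −2·197 + 79·5
1 = 79·793 − 318·197
1 = −318·1783 + 715·793
1 = 715·32887 − 13188·1783
1 = −13188·1119941 + 449107·32887
1 = 449107·1152828 − 462295·1119941
So 1119941·(-462295) ≡ 1 (mod 1152828), and -462295 ≡ 690533 (mod 1152828).

690533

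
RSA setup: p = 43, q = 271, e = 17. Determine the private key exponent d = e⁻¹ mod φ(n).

φ(n) = (p−1)(q−1) = 42·270 = 11340.
Need d with 17·d ≡ 1 (mod 11340). Apply the extended Euclidean algorithm:
11340 = 667·17 + 1
17 = 17·1 + 0
Back-substitute:
1 = 11340 − 667·17
So 17·(-667) ≡ 1 (mod 11340), hence d ≡ -667 ≡ 10673 (mod 11340).

10673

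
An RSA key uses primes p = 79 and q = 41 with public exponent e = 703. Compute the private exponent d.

1327

φ(n) = (p−1)(q−1) = 78·40 = 3120.
Need d with 703·d ≡ 1 (mod 3120). Apply the extended Euclidean algorithm:
3120 = 4·703 + 308
703 = 2·308 + 87
308 = 3·87 + 47
87 = 1·47 + 40
47 = 1·40 + 7
40 = 5·7 + 5
7 = 1·5 + 2
5 = 2·2 + 1
2 = 2·1 + 0
Back-substitute:
1 = 5 − 2·2
1 = −2·7 + 3·5
1 = 3·40 − 17·7
1 = −17·47 + 20·40
1 = 20·87 − 37·47
1 = −37·308 + 131·87
1 = 131·703 − 299·308
1 = −299·3120 + 1327·703
So 703·1327 ≡ 1 (mod 3120), hence d = 1327.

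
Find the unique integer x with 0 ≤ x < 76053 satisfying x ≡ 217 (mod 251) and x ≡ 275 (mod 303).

Write x = 217 + 251·k. Then 251·k ≡ 275 − 217 ≡ 58 (mod 303).
Need 251⁻¹ mod 303. Extended Euclid on (303, 251):
303 = 1·251 + 52
251 = 4·52 + 43
52 = 1·43 + 9
43 = 4·9 + 7
9 = 1·7 + 2
7 = 3·2 + 1
2 = 2·1 + 0
Back-substitute:
1 = 7 − 3·2
1 = −3·9 + 4·7
1 = 4·43 − 19·9
1 = −19·52 + 23·43
1 = 23·251 − 111·52
1 = −111·303 + 134·251
251⁻¹ ≡ 134 (mod 303), so k ≡ 134·58 ≡ 197 (mod 303).
x = 217 + 251·197 = 49664.

49664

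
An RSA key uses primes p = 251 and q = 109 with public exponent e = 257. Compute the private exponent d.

φ(n) = (p−1)(q−1) = 250·108 = 27000.
Need d with 257·d ≡ 1 (mod 27000). Apply the extended Euclidean algorithm:
27000 = 105·257 + 15
257 = 17·15 + 2
15 = 7·2 + 1
2 = 2·1 + 0
Back-substitute:
1 = 15 − 7·2
1 = −7·257 + 120·15
1 = 120·27000 − 12607·257
So 257·(-12607) ≡ 1 (mod 27000), hence d ≡ -12607 ≡ 14393 (mod 27000).

14393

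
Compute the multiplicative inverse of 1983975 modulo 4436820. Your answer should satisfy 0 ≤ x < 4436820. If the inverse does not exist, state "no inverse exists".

Compute gcd(1983975, 4436820):
4436820 = 2·1983975 + 468870
1983975 = 4·468870 + 108495
468870 = 4·108495 + 34890
108495 = 3·34890 + 3825
34890 = 9·3825 + 465
3825 = 8·465 + 105
465 = 4·105 + 45
105 = 2·45 + 15
45 = 3·15 + 0
gcd(1983975, 4436820) = 15 ≠ 1, so 1983975 has no multiplicative inverse modulo 4436820.

no inverse exists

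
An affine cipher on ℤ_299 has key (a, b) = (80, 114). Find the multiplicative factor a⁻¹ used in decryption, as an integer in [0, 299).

228

Extended Euclidean algorithm:
299 = 3*80 + 59
80 = 1*59 + 21
59 = 2*21 + 17
21 = 1*17 + 4
17 = 4*4 + 1
4 = 4*1 + 0
gcd = 1, so the inverse exists. Back-substitute:
1 = 17 − 4·4
1 = −4·21 + 5·17
1 = 5·59 − 14·21
1 = −14·80 + 19·59
1 = 19·299 − 71·80
Thus 80·(-71) ≡ 1 (mod 299); reducing, -71 mod 299 = 228.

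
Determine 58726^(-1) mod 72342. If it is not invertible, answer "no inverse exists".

no inverse exists

Euclidean algorithm on 72342, 58726:
72342 = 1*58726 + 13616
58726 = 4*13616 + 4262
13616 = 3*4262 + 830
4262 = 5*830 + 112
830 = 7*112 + 46
112 = 2*46 + 20
46 = 2*20 + 6
20 = 3*6 + 2
6 = 3*2 + 0
The gcd is 2, not 1, hence no inverse exists.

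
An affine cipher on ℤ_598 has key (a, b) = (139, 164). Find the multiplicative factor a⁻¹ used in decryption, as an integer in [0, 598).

Run Euclid on (598, 139):
598 = 4·139 + 42
139 = 3·42 + 13
42 = 3·13 + 3
13 = 4·3 + 1
3 = 3·1 + 0
Since gcd(139, 598) = 1, back-substitute to write 1 as a combination:
1 = 13 − 4·3
1 = −4·42 + 13·13
1 = 13·139 − 43·42
1 = −43·598 + 185·139
So 139·185 ≡ 1 (mod 598).

185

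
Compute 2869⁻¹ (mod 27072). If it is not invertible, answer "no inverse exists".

Run Euclid on (27072, 2869):
27072 = 9×2869 + 1251
2869 = 2×1251 + 367
1251 = 3×367 + 150
367 = 2×150 + 67
150 = 2×67 + 16
67 = 4×16 + 3
16 = 5×3 + 1
3 = 3×1 + 0
The gcd is 1. Working backward:
1 = 16 − 5·3
1 = −5·67 + 21·16
1 = 21·150 − 47·67
1 = −47·367 + 115·150
1 = 115·1251 − 392·367
1 = −392·2869 + 899·1251
1 = 899·27072 − 8483·2869
So 2869·(-8483) ≡ 1 (mod 27072), and -8483 ≡ 18589 (mod 27072).

18589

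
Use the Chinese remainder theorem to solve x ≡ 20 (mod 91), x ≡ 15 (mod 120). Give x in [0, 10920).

Write x = 20 + 91·k. Then 91·k ≡ 15 − 20 ≡ 115 (mod 120).
Need 91⁻¹ mod 120. Extended Euclid on (120, 91):
120 = 1×91 + 29
91 = 3×29 + 4
29 = 7×4 + 1
4 = 4×1 + 0
Back-substitute:
1 = 29 − 7·4
1 = −7·91 + 22·29
1 = 22·120 − 29·91
91⁻¹ ≡ 91 (mod 120), so k ≡ 91·115 ≡ 25 (mod 120).
x = 20 + 91·25 = 2295.

2295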